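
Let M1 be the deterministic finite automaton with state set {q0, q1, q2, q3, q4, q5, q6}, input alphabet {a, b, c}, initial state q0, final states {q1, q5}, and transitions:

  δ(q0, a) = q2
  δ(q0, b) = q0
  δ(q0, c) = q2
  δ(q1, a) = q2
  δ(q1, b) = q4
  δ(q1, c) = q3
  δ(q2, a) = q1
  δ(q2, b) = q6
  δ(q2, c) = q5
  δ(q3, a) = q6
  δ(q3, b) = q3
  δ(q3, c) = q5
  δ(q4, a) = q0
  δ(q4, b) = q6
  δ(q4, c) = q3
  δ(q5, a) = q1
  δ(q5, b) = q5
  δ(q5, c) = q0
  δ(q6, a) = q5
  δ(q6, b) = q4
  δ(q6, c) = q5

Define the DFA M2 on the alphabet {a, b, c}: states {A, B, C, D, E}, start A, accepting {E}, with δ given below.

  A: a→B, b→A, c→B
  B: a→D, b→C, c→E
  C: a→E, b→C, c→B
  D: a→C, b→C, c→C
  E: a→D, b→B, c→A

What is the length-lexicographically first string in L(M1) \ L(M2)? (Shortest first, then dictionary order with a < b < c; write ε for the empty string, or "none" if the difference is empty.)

aa

The string aa is accepted by M1 but not by M2.
No shorter string lies in the difference, and aa is the lexicographically first length-2 string in L(M1) \ L(M2).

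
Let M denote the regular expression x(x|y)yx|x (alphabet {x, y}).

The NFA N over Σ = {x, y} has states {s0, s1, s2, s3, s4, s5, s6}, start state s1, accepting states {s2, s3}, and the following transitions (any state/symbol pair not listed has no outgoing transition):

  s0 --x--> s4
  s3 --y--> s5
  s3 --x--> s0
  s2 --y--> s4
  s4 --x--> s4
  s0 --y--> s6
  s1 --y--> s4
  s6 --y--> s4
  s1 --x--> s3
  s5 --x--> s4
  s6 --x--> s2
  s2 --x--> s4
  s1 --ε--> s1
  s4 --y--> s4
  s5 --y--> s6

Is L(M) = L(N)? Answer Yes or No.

Converting the expression M to a DFA (subset construction, then merging equivalent states) gives the minimal DFA with states {m0, m1, m2, m3, m4, m5}, start state m0, accepting states {m1, m5} and transitions m0: x→m1, y→m2; m1: x→m3, y→m3; m2: x→m2, y→m2; m3: x→m2, y→m4; m4: x→m5, y→m2; m5: x→m2, y→m2.
Exploring the product automaton M × N from the start pair (m0, s1), following both machines on each input symbol, reaches 7 state pairs: (m0, s1), (m1, s3), (m2, s4), (m3, s0), (m3, s5), (m4, s6), (m5, s2).
M accepts in {m1, m5} and N accepts in {s2, s3}. In every reachable pair the two components are either both accepting — (m1, s3), (m5, s2) — or both non-accepting, so no string is accepted by exactly one of the machines: L(M) \ L(N) and L(N) \ L(M) are both empty.
Hence every string is accepted by M iff it is accepted by N, and the two languages coincide.

Yes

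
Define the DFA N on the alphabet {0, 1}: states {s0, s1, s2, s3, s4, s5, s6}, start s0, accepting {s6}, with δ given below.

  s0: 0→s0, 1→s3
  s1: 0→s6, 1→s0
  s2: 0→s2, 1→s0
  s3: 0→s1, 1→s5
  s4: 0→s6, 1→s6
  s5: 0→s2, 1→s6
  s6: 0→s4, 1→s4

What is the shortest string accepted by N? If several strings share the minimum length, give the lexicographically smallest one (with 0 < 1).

A breadth-first search from s0 reaches an accepting state first via the path s0 → s3 → s1 → s6 on input 100.
No string of length < 3 is accepted (BFS exhausts all shorter strings without reaching an accepting state), and 100 is the lexicographically least accepting string of length 3.

100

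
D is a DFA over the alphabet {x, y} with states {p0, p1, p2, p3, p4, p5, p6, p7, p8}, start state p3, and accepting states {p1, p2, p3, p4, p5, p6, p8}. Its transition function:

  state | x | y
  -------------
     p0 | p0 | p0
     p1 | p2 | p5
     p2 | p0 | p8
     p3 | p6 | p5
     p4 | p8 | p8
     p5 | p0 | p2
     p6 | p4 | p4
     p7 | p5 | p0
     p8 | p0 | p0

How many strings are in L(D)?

11

The useful subgraph on states {p2, p3, p4, p5, p6, p8} is acyclic, so L(D) is finite; the longest accepting path visits 4 useful states, giving maximum string length 3.
Counting accepting paths from p3 by length: 1 of length 0, 2 of length 1, 3 of length 2, 5 of length 3. Total 11.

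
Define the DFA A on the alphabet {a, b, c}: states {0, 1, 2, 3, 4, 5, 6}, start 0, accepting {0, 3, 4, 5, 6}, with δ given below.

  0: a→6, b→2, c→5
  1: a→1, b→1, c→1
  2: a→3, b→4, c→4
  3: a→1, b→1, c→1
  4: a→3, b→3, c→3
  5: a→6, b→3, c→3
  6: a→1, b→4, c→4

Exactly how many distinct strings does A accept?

31

The useful subgraph on states {0, 2, 3, 4, 5, 6} is acyclic, so L(A) is finite; the longest accepting path visits 5 useful states, giving maximum string length 4.
Counting accepting paths from 0 by length: 1 of length 0, 2 of length 1, 8 of length 2, 14 of length 3, 6 of length 4. Total 31.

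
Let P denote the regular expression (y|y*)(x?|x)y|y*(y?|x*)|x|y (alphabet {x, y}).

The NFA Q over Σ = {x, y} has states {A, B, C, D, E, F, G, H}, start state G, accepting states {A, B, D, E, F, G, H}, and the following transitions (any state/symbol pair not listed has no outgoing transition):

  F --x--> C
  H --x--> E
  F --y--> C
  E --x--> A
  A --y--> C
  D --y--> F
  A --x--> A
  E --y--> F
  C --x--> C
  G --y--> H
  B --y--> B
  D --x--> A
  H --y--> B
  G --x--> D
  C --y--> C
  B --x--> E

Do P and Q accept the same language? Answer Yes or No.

Converting the expression P to a DFA (subset construction, then merging equivalent states) gives the minimal DFA with states {p0, p1, p2, p3, p4}, start state p0, accepting states {p0, p1, p2, p3} and transitions p0: x→p1, y→p0; p1: x→p2, y→p3; p2: x→p2, y→p4; p3: x→p4, y→p4; p4: x→p4, y→p4.
Exploring the product automaton P × Q from the start pair (p0, G), following both machines on each input symbol, reaches 8 state pairs: (p0, G), (p1, D), (p0, H), (p2, A), (p3, F), (p1, E), (p0, B), (p4, C).
P accepts in {p0, p1, p2, p3} and Q accepts in {A, B, D, E, F, G, H}. In every reachable pair the two components are either both accepting — (p0, G), (p1, D), (p0, H), (p2, A), (p3, F), (p1, E), (p0, B) — or both non-accepting, so no string is accepted by exactly one of the machines: L(P) \ L(Q) and L(Q) \ L(P) are both empty.
Hence every string is accepted by P iff it is accepted by Q, and the two languages coincide.

Yes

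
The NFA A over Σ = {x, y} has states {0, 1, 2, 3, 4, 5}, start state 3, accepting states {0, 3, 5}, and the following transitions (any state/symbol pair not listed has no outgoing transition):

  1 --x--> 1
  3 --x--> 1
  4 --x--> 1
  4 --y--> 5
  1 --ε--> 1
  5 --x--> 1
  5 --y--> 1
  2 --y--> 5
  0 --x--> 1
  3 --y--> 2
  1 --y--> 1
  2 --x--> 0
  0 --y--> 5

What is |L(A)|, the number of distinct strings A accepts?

The useful subgraph on states {0, 2, 3, 5} is acyclic, so L(A) is finite; the longest accepting path visits 4 useful states, giving maximum string length 3.
Counting accepting paths from 3 by length: 1 of length 0, 2 of length 2, 1 of length 3. Total 4.

4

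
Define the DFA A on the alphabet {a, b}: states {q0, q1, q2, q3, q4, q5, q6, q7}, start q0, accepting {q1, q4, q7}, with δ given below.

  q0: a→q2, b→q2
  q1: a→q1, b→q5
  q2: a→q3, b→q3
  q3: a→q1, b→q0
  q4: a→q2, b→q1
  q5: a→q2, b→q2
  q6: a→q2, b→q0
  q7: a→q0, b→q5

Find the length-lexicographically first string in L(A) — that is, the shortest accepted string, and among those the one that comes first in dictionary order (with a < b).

A breadth-first search from q0 reaches an accepting state first via the path q0 → q2 → q3 → q1 on input aaa.
No string of length < 3 is accepted (BFS exhausts all shorter strings without reaching an accepting state), and aaa is the lexicographically least accepting string of length 3.

aaa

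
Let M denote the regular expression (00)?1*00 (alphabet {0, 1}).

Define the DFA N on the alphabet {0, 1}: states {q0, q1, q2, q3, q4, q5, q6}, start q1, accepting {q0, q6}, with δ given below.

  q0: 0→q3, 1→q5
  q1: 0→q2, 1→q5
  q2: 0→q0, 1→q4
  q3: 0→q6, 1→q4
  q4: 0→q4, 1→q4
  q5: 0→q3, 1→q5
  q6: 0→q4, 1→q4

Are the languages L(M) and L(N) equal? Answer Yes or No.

Yes

Converting the expression M to a DFA (subset construction, then merging equivalent states) gives the minimal DFA with states {m0, m1, m2, m3, m4, m5, m6}, start state m0, accepting states {m3, m6} and transitions m0: 0→m1, 1→m2; m1: 0→m3, 1→m4; m2: 0→m5, 1→m2; m3: 0→m5, 1→m2; m4: 0→m4, 1→m4; m5: 0→m6, 1→m4; m6: 0→m4, 1→m4.
Exploring the product automaton M × N from the start pair (m0, q1), following both machines on each input symbol, reaches 7 state pairs: (m0, q1), (m1, q2), (m2, q5), (m3, q0), (m4, q4), (m5, q3), (m6, q6).
M accepts in {m3, m6} and N accepts in {q0, q6}. In every reachable pair the two components are either both accepting — (m3, q0), (m6, q6) — or both non-accepting, so no string is accepted by exactly one of the machines: L(M) \ L(N) and L(N) \ L(M) are both empty.
Hence every string is accepted by M iff it is accepted by N, and the two languages coincide.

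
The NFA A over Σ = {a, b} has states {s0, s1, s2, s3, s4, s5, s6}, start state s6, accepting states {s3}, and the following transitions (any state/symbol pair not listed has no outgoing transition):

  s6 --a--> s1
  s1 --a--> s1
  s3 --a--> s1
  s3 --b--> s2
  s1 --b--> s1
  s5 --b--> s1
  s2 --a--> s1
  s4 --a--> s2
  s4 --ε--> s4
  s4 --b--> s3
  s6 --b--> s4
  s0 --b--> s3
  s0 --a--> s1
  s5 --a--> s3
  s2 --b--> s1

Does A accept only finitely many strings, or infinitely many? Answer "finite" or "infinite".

finite

The useful states (reachable from s6 and able to reach an accepting state) are {s3, s4, s6}.
Restricted to these states the transition graph has no cycle, so every accepting path has bounded length and L is finite.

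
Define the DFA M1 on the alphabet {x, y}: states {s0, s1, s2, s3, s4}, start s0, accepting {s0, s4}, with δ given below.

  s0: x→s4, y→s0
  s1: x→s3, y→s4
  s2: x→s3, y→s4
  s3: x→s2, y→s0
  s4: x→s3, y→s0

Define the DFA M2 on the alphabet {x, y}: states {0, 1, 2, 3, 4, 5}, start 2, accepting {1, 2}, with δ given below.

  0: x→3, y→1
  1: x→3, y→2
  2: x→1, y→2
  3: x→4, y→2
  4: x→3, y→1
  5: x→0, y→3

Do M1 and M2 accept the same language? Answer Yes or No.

Yes

Exploring the product automaton M1 × M2 from the start pair (s0, 2), following both machines on each input symbol, reaches 4 state pairs: (s0, 2), (s4, 1), (s3, 3), (s2, 4).
M1 accepts in {s0, s4} and M2 accepts in {1, 2}. In every reachable pair the two components are either both accepting — (s0, 2), (s4, 1) — or both non-accepting, so no string is accepted by exactly one of the machines: L(M1) \ L(M2) and L(M2) \ L(M1) are both empty.
Hence every string is accepted by M1 iff it is accepted by M2, and the two languages coincide.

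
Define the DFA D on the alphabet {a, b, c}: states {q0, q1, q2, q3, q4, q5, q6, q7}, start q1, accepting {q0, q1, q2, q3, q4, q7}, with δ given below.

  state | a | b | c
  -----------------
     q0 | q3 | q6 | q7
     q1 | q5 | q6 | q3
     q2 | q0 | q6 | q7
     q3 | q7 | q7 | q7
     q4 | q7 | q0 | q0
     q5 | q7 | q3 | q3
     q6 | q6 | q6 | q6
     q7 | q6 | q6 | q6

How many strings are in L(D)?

The useful subgraph on states {q1, q3, q5, q7} is acyclic, so L(D) is finite; the longest accepting path visits 4 useful states, giving maximum string length 3.
Counting accepting paths from q1 by length: 1 of length 0, 1 of length 1, 6 of length 2, 6 of length 3. Total 14.

14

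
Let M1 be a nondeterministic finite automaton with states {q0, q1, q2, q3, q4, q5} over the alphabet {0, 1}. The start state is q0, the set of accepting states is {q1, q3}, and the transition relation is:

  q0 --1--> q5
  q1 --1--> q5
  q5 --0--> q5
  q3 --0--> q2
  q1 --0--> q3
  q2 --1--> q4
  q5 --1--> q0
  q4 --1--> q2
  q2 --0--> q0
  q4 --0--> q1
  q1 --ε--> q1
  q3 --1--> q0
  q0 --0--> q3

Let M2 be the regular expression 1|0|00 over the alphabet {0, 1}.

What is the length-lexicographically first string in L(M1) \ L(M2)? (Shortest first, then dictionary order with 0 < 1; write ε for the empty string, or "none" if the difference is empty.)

010

The string 010 is accepted by M1 but not by M2.
No shorter string lies in the difference, and 010 is the lexicographically first length-3 string in L(M1) \ L(M2).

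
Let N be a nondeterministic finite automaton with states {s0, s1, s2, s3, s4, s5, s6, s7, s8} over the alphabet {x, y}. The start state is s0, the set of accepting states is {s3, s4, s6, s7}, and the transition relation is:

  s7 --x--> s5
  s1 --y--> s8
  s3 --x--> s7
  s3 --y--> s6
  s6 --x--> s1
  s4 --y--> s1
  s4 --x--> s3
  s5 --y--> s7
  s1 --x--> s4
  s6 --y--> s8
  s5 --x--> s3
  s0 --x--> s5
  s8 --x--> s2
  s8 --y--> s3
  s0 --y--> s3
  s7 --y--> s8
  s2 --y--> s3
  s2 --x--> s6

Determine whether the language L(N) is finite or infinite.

infinite

State s3 is reachable from the start and can reach an accepting state, and it lies on the cycle s3 → s6 → s8 → s2 → s3.
Traversing that cycle any number of times yields accepted strings of unbounded length, so the language is infinite.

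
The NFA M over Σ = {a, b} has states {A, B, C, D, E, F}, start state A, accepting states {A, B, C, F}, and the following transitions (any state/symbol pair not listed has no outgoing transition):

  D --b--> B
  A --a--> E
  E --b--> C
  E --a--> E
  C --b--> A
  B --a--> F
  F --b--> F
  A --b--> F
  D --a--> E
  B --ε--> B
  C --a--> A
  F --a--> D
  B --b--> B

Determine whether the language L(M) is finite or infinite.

infinite

State A is reachable from the start and can reach an accepting state, and it lies on the cycle A → E → C → A.
Traversing that cycle any number of times yields accepted strings of unbounded length, so the language is infinite.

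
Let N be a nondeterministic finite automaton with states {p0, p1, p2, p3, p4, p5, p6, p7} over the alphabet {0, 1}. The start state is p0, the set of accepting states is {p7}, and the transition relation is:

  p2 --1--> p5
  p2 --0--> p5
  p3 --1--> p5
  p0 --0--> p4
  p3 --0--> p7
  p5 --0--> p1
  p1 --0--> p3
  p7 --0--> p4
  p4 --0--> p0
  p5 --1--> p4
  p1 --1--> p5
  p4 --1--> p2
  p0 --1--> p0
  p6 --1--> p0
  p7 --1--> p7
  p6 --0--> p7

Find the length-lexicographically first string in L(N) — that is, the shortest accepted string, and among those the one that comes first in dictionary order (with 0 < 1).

A breadth-first search from p0 reaches an accepting state first via the path p0 → p4 → p2 → p5 → p1 → p3 → p7 on input 010000.
No string of length < 6 is accepted (BFS exhausts all shorter strings without reaching an accepting state), and 010000 is the lexicographically least accepting string of length 6.

010000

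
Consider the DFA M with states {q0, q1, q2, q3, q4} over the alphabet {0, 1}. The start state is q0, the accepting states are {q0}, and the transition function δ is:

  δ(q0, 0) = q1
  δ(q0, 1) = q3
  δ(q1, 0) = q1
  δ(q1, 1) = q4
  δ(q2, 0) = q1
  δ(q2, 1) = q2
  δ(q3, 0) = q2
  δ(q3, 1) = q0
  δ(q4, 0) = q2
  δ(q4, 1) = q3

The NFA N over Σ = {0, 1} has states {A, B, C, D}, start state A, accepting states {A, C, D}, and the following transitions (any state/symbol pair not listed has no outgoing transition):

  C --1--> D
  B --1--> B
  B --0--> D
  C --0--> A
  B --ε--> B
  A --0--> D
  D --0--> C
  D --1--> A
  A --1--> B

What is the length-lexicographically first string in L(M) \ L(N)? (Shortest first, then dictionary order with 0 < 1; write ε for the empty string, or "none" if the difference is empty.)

11

The string 11 is accepted by M but not by N.
No shorter string lies in the difference, and 11 is the lexicographically first length-2 string in L(M) \ L(N).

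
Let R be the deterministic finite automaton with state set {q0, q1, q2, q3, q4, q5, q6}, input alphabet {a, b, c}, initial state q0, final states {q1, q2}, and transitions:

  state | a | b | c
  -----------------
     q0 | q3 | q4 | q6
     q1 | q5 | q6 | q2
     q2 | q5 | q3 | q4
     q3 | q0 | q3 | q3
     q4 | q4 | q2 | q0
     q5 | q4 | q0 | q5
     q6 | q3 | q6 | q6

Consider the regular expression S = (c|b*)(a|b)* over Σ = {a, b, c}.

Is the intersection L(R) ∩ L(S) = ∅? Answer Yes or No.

No

The string bb is accepted by both R and S.
Hence L(R) ∩ L(S) ≠ ∅.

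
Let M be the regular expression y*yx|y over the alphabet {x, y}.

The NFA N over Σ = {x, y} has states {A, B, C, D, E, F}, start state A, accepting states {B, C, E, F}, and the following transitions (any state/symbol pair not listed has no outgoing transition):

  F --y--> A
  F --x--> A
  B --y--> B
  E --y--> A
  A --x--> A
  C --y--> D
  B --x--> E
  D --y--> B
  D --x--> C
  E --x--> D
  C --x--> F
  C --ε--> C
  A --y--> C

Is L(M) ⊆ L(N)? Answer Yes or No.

Converting the expression M to a DFA (subset construction, then merging equivalent states) gives the minimal DFA with states {m0, m1, m2, m3, m4}, start state m0, accepting states {m2, m3} and transitions m0: x→m1, y→m2; m1: x→m1, y→m1; m2: x→m3, y→m4; m3: x→m1, y→m1; m4: x→m3, y→m4.
Exploring the product automaton M × N from the start pair (m0, A), following both machines on each input symbol, reaches 13 state pairs: (m0, A), (m1, A), (m2, C), (m1, C), (m3, F), (m4, D), (m1, F), (m1, D), (m3, C), (m4, B), (m1, B), (m3, E), (m1, E).
M accepts in {m2, m3} and N accepts in {B, C, E, F}. The reachable pairs whose M-component is accepting are (m2, C), (m3, F), (m3, C), (m3, E); in each of them the N-component is accepting too, so the product for L(M) \ L(N) (M-component accepting, N-component rejecting) has no reachable accepting pair and the difference is empty.
Hence every string in L(M) is also in L(N).

Yes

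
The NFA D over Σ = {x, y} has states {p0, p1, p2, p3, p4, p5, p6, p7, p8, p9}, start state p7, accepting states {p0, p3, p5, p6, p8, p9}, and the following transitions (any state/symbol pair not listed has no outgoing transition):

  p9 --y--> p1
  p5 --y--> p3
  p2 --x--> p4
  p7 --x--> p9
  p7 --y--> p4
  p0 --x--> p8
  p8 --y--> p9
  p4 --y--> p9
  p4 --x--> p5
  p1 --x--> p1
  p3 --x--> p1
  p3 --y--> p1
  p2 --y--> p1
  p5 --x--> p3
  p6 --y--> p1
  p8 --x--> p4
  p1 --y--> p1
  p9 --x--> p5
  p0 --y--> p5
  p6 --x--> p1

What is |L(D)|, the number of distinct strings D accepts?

The useful subgraph on states {p3, p4, p5, p7, p9} is acyclic, so L(D) is finite; the longest accepting path visits 5 useful states, giving maximum string length 4.
Counting accepting paths from p7 by length: 1 of length 1, 3 of length 2, 5 of length 3, 2 of length 4. Total 11.

11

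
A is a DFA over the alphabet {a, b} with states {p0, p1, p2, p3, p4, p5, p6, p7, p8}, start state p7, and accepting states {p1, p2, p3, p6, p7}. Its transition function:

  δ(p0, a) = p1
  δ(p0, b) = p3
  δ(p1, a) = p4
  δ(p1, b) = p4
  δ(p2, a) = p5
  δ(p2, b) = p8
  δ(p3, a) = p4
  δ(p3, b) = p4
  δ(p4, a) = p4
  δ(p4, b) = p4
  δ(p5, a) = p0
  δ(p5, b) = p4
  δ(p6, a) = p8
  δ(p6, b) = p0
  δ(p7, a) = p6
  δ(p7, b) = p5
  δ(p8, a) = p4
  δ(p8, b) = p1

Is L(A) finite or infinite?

finite

The useful states (reachable from p7 and able to reach an accepting state) are {p0, p1, p3, p5, p6, p7, p8}.
Restricted to these states the transition graph has no cycle, so every accepting path has bounded length and L is finite.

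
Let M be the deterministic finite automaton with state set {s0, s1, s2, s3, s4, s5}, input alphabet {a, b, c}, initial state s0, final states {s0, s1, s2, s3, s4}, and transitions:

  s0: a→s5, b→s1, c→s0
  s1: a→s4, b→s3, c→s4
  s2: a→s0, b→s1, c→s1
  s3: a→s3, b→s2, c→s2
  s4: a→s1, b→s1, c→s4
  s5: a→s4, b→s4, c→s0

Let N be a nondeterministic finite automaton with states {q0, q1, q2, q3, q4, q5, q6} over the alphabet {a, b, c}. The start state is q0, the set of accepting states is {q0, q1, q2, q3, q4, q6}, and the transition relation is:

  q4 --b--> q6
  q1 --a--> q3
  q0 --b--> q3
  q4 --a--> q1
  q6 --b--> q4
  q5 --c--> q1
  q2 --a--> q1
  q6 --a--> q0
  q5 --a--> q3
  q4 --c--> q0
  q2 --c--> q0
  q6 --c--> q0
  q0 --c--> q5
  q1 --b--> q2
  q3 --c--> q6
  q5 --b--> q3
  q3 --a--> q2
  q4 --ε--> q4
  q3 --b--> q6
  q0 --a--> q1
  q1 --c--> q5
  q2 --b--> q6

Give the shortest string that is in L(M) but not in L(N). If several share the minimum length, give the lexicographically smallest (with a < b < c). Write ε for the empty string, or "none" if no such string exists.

c

The string c is accepted by M but not by N.
No shorter string lies in the difference, and c is the lexicographically first length-1 string in L(M) \ L(N).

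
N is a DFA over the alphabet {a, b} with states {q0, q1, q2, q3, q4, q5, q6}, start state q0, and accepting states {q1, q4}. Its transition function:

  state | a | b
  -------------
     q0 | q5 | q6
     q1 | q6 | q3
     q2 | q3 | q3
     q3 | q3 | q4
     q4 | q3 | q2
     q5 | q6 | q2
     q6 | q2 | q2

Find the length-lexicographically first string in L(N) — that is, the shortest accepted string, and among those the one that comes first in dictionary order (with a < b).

A breadth-first search from q0 reaches an accepting state first via the path q0 → q5 → q2 → q3 → q4 on input abab.
No string of length < 4 is accepted (BFS exhausts all shorter strings without reaching an accepting state), and abab is the lexicographically least accepting string of length 4.

abab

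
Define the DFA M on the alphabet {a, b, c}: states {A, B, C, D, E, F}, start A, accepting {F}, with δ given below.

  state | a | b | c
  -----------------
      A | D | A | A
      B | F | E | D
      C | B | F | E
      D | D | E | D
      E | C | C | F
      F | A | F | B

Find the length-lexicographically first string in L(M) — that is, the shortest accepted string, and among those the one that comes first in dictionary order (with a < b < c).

A breadth-first search from A reaches an accepting state first via the path A → D → E → F on input abc.
No string of length < 3 is accepted (BFS exhausts all shorter strings without reaching an accepting state), and abc is the lexicographically least accepting string of length 3.

abc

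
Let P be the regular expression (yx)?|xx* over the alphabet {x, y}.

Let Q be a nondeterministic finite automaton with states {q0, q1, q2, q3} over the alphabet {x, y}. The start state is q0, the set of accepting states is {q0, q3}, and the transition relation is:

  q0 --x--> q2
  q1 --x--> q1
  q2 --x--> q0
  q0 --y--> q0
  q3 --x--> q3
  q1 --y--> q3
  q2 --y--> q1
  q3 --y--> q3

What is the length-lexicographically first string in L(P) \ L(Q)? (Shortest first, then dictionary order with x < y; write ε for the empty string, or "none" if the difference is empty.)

x

The string x is accepted by P but not by Q.
No shorter string lies in the difference, and x is the lexicographically first length-1 string in L(P) \ L(Q).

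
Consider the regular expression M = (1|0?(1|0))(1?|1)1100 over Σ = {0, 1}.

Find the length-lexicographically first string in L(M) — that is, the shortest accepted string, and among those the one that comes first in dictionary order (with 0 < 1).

By inspection of the expression, no string of length less than 5 matches, and 01100 is the lexicographically first match of length 5.

01100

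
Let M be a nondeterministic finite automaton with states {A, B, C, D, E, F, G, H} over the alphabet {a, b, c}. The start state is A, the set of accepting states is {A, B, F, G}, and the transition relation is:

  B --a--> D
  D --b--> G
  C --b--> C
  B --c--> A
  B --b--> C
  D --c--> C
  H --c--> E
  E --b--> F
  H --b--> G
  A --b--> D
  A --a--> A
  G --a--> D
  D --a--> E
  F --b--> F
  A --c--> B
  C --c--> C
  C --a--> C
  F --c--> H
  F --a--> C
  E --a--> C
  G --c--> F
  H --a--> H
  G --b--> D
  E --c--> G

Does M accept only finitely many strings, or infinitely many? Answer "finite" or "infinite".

infinite

State A is reachable from the start and can reach an accepting state, and it lies on the cycle A → A.
Traversing that cycle any number of times yields accepted strings of unbounded length, so the language is infinite.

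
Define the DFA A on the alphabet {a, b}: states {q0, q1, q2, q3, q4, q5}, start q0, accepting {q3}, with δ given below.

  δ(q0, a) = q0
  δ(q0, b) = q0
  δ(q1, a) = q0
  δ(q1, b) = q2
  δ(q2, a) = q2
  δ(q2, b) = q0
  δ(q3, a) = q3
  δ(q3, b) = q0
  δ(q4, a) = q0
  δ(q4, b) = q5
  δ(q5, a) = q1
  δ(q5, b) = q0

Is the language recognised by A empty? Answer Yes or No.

The states reachable from the start state are {q0}.
None of the accepting states {q3} is reachable, so no string is accepted and L(A) = ∅.

Yes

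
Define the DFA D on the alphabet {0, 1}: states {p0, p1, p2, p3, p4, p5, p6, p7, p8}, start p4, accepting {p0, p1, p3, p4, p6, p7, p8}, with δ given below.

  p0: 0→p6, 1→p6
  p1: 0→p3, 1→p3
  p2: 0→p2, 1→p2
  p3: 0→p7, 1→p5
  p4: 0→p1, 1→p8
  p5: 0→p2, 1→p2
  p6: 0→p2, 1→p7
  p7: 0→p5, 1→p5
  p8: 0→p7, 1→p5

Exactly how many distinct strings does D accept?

The useful subgraph on states {p1, p3, p4, p7, p8} is acyclic, so L(D) is finite; the longest accepting path visits 4 useful states, giving maximum string length 3.
Counting accepting paths from p4 by length: 1 of length 0, 2 of length 1, 3 of length 2, 2 of length 3. Total 8.

8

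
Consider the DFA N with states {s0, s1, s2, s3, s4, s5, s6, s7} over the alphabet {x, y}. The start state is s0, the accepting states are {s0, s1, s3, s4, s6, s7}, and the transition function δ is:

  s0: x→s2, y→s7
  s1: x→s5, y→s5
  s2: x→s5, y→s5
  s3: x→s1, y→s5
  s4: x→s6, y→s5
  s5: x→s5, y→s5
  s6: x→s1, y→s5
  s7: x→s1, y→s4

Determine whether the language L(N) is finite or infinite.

The useful states (reachable from s0 and able to reach an accepting state) are {s0, s1, s4, s6, s7}.
Restricted to these states the transition graph has no cycle, so every accepting path has bounded length and L is finite.

finite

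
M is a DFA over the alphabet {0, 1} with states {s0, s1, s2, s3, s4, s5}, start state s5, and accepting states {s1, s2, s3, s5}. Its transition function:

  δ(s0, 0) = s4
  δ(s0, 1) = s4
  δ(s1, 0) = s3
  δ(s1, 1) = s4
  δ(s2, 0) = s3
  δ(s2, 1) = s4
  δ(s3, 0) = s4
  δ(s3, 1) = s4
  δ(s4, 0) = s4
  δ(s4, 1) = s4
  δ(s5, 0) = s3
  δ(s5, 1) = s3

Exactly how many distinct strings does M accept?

The useful subgraph on states {s3, s5} is acyclic, so L(M) is finite; the longest accepting path visits 2 useful states, giving maximum string length 1.
Counting accepting paths from s5 by length: 1 of length 0, 2 of length 1. Total 3.

3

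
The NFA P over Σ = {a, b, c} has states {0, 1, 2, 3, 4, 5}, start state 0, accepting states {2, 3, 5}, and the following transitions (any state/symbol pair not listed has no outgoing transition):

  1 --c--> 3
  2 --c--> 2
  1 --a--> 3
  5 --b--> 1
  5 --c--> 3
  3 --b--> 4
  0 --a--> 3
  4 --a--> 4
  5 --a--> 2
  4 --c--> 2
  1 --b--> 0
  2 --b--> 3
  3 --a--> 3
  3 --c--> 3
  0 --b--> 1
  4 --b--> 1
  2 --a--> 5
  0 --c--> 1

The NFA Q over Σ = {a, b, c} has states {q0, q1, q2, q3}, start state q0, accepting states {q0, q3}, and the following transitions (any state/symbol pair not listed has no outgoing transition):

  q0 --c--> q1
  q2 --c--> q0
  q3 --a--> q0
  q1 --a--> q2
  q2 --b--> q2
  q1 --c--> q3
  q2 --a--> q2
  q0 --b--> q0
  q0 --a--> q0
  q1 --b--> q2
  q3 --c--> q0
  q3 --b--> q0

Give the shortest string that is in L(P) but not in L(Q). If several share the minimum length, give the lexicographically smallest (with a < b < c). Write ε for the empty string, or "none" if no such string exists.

ac

The string ac is accepted by P but not by Q.
No shorter string lies in the difference, and ac is the lexicographically first length-2 string in L(P) \ L(Q).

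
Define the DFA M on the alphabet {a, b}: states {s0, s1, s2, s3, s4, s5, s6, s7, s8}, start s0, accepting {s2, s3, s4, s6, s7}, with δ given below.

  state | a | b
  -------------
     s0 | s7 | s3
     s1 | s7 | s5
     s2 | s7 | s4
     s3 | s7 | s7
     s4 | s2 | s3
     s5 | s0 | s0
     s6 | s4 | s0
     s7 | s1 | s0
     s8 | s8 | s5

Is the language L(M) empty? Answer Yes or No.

No

The string a is accepted: the run s0 → s7 ends in the accepting state s7.
Since at least one string is accepted, L(M) is not empty.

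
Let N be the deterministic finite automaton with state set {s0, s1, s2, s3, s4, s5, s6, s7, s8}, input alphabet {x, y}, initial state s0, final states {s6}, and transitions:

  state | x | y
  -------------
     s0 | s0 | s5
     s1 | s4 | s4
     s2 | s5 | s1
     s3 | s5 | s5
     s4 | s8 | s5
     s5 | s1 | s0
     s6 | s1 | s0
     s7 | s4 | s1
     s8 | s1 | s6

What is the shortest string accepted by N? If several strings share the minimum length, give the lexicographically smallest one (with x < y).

yxxxy

A breadth-first search from s0 reaches an accepting state first via the path s0 → s5 → s1 → s4 → s8 → s6 on input yxxxy.
No string of length < 5 is accepted (BFS exhausts all shorter strings without reaching an accepting state), and yxxxy is the lexicographically least accepting string of length 5.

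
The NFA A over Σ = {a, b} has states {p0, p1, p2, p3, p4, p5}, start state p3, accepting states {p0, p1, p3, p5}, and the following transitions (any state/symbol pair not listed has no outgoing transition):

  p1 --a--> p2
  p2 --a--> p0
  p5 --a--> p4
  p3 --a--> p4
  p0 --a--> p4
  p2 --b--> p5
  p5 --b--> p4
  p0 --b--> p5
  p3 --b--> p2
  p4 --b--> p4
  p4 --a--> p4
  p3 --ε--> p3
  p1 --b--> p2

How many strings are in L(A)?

4

The useful subgraph on states {p0, p2, p3, p5} is acyclic, so L(A) is finite; the longest accepting path visits 4 useful states, giving maximum string length 3.
Counting accepting paths from p3 by length: 1 of length 0, 2 of length 2, 1 of length 3. Total 4.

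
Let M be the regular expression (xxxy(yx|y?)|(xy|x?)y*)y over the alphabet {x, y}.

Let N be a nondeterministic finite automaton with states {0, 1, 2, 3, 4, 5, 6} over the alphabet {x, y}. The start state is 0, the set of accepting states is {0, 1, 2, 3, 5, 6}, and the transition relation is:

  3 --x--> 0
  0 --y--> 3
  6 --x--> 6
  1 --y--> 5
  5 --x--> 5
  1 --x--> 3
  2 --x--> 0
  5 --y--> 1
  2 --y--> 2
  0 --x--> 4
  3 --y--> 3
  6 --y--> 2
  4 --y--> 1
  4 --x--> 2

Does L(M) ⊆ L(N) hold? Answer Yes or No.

Yes

Converting the expression M to a DFA (subset construction, then merging equivalent states) gives the minimal DFA with states {m0, m1, m2, m3, m4, m5, m6, m7, m8, m9}, start state m0, accepting states {m2, m7, m9} and transitions m0: x→m1, y→m2; m1: x→m3, y→m2; m2: x→m4, y→m2; m3: x→m5, y→m4; m4: x→m4, y→m4; m5: x→m4, y→m6; m6: x→m4, y→m7; m7: x→m8, y→m9; m8: x→m4, y→m9; m9: x→m4, y→m4.
Exploring the product automaton M × N from the start pair (m0, 0), following both machines on each input symbol, reaches 17 state pairs: (m0, 0), (m1, 4), (m2, 3), (m3, 2), (m2, 1), (m4, 0), (m5, 0), (m4, 2), (m4, 3), (m2, 5), (m4, 4), (m6, 3), (m4, 5), (m4, 1), (m7, 3), (m8, 0), (m9, 3).
M accepts in {m2, m7, m9} and N accepts in {0, 1, 2, 3, 5, 6}. The reachable pairs whose M-component is accepting are (m2, 3), (m2, 1), (m2, 5), (m7, 3), (m9, 3); in each of them the N-component is accepting too, so the product for L(M) \ L(N) (M-component accepting, N-component rejecting) has no reachable accepting pair and the difference is empty.
Hence every string in L(M) is also in L(N).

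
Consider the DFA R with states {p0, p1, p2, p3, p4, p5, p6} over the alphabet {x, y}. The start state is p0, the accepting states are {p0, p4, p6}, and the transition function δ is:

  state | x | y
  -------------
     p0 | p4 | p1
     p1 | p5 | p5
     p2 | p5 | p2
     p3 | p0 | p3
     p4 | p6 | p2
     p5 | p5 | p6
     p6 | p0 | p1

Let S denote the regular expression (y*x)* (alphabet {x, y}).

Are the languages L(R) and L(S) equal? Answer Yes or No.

No

The string yxy is accepted by R but rejected by S.
So L(R) ≠ L(S).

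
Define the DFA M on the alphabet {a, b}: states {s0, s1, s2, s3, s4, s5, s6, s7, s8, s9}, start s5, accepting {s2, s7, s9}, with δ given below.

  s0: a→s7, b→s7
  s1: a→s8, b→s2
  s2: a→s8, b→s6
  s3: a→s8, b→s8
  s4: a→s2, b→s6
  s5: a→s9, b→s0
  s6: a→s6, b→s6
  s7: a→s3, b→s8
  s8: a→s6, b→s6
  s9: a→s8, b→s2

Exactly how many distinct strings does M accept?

The useful subgraph on states {s0, s2, s5, s7, s9} is acyclic, so L(M) is finite; the longest accepting path visits 3 useful states, giving maximum string length 2.
Counting accepting paths from s5 by length: 1 of length 1, 3 of length 2. Total 4.

4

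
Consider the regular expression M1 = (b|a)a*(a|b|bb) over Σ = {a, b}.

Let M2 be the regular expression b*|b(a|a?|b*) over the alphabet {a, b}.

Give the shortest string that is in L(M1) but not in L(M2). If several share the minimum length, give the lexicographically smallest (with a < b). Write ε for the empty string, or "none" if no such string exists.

The string aa is accepted by M1 but not by M2.
No shorter string lies in the difference, and aa is the lexicographically first length-2 string in L(M1) \ L(M2).

aa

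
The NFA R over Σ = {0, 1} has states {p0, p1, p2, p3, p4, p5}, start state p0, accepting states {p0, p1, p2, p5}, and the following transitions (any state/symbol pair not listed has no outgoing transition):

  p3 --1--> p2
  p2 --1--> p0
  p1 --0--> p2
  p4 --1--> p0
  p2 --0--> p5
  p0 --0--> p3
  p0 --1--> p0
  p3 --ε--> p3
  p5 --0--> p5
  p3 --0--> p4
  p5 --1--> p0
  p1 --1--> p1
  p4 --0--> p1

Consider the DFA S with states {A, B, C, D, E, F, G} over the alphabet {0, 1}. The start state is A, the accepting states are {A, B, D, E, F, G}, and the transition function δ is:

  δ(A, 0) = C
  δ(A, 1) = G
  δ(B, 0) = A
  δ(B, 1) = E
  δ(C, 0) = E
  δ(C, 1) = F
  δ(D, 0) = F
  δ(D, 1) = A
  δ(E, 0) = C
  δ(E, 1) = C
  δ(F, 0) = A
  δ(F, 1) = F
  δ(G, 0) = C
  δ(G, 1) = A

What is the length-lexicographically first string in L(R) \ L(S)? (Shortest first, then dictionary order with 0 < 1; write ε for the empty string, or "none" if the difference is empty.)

The string 000 is accepted by R but not by S.
No shorter string lies in the difference, and 000 is the lexicographically first length-3 string in L(R) \ L(S).

000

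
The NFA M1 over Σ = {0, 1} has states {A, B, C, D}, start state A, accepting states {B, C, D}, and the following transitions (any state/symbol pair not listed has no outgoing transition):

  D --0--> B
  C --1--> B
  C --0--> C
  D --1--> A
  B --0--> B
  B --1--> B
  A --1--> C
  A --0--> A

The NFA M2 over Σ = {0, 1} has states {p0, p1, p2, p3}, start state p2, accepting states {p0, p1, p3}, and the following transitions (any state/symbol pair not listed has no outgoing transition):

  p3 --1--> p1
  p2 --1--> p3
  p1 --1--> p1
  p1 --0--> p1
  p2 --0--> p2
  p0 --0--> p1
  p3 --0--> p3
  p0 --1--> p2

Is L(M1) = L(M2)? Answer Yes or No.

Yes

Exploring the product automaton M1 × M2 from the start pair (A, p2), following both machines on each input symbol, reaches 3 state pairs: (A, p2), (C, p3), (B, p1).
M1 accepts in {B, C, D} and M2 accepts in {p0, p1, p3}. In every reachable pair the two components are either both accepting — (C, p3), (B, p1) — or both non-accepting, so no string is accepted by exactly one of the machines: L(M1) \ L(M2) and L(M2) \ L(M1) are both empty.
Hence every string is accepted by M1 iff it is accepted by M2, and the two languages coincide.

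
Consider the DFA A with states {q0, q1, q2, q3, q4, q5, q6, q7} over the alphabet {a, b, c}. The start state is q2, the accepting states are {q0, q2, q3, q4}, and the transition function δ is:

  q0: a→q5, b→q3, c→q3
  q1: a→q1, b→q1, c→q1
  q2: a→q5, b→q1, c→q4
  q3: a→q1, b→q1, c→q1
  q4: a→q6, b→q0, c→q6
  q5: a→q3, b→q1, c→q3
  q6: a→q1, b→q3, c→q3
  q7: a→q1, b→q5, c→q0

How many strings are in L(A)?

The useful subgraph on states {q0, q2, q3, q4, q5, q6} is acyclic, so L(A) is finite; the longest accepting path visits 5 useful states, giving maximum string length 4.
Counting accepting paths from q2 by length: 1 of length 0, 1 of length 1, 3 of length 2, 6 of length 3, 2 of length 4. Total 13.

13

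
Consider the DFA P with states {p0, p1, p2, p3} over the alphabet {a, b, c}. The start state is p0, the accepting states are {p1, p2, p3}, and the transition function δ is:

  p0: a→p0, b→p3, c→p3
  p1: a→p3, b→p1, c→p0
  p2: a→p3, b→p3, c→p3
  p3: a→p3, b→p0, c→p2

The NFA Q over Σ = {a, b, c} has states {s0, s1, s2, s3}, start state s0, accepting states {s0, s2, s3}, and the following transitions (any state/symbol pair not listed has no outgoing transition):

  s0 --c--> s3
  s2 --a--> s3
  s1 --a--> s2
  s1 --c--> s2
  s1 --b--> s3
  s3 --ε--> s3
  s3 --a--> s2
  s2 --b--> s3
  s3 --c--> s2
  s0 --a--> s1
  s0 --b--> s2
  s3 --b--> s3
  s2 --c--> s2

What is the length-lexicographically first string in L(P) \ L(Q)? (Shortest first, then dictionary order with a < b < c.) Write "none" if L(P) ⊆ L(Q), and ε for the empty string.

Exploring the product automaton P × Q from the start pair (p0, s0), following both machines on each input symbol, reaches 7 state pairs: (p0, s0), (p0, s1), (p3, s2), (p3, s3), (p0, s2), (p0, s3), (p2, s2).
P accepts in {p1, p2, p3} and Q accepts in {s0, s2, s3}. The reachable pairs whose P-component is accepting are (p3, s2), (p3, s3), (p2, s2); in each of them the Q-component is accepting too, so the product for L(P) \ L(Q) (P-component accepting, Q-component rejecting) has no reachable accepting pair and the difference is empty.
So every string accepted by P is also accepted by Q: L(P) \ L(Q) = ∅ and there is no such string.

none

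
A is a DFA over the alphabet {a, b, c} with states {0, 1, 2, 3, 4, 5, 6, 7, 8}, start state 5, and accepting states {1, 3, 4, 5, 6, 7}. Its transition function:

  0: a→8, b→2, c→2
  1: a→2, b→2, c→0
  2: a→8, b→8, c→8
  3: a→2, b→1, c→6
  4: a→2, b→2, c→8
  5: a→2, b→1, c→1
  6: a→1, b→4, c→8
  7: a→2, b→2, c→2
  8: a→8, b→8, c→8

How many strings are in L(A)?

3

The useful subgraph on states {1, 5} is acyclic, so L(A) is finite; the longest accepting path visits 2 useful states, giving maximum string length 1.
Counting accepting paths from 5 by length: 1 of length 0, 2 of length 1. Total 3.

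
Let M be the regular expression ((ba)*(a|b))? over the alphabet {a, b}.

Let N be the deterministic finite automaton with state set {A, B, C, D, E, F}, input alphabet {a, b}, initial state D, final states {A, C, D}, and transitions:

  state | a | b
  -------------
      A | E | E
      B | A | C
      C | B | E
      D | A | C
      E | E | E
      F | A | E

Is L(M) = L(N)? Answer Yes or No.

Converting the expression M to a DFA (subset construction, then merging equivalent states) gives the minimal DFA with states {m0, m1, m2, m3, m4}, start state m0, accepting states {m0, m1, m2} and transitions m0: a→m1, b→m2; m1: a→m3, b→m3; m2: a→m4, b→m3; m3: a→m3, b→m3; m4: a→m1, b→m2.
Exploring the product automaton M × N from the start pair (m0, D), following both machines on each input symbol, reaches 5 state pairs: (m0, D), (m1, A), (m2, C), (m3, E), (m4, B).
M accepts in {m0, m1, m2} and N accepts in {A, C, D}. In every reachable pair the two components are either both accepting — (m0, D), (m1, A), (m2, C) — or both non-accepting, so no string is accepted by exactly one of the machines: L(M) \ L(N) and L(N) \ L(M) are both empty.
Hence every string is accepted by M iff it is accepted by N, and the two languages coincide.

Yes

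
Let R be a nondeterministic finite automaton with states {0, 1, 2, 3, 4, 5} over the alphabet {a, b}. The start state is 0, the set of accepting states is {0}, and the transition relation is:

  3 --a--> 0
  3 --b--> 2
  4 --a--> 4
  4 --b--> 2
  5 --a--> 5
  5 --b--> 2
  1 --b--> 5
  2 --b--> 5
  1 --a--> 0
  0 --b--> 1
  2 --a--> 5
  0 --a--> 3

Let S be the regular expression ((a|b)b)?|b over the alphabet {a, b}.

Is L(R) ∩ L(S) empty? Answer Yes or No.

The empty string ε is accepted by both R and S.
Hence L(R) ∩ L(S) ≠ ∅.

No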